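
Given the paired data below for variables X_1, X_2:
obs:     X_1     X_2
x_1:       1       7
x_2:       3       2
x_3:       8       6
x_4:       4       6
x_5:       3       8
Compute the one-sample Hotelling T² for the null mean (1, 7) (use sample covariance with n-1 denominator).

Step 1 — sample mean vector:
  mean(X_1) = (1 + 3 + 8 + 4 + 3) / 5 = 19/5 = 3.8
  mean(X_2) = (7 + 2 + 6 + 6 + 8) / 5 = 29/5 = 5.8
  x̄ = (3.8, 5.8),  deviation x̄ - mu_0 = (3.8, 5.8) - (1, 7) = (2.8, -1.2).

Step 2 — sample covariance matrix, S[i,j] = (1/(n-1)) · Σ_k (x_{k,i} - mean_i) · (x_{k,j} - mean_j), divisor n-1 = 4:
  S[X_1,X_1] = ((-2.8)·(-2.8) + (-0.8)·(-0.8) + (4.2)·(4.2) + (0.2)·(0.2) + (-0.8)·(-0.8)) / 4 = 26.8/4 = 6.7
  S[X_1,X_2] = ((-2.8)·(1.2) + (-0.8)·(-3.8) + (4.2)·(0.2) + (0.2)·(0.2) + (-0.8)·(2.2)) / 4 = -1.2/4 = -0.3
  S[X_2,X_2] = ((1.2)·(1.2) + (-3.8)·(-3.8) + (0.2)·(0.2) + (0.2)·(0.2) + (2.2)·(2.2)) / 4 = 20.8/4 = 5.2
  S = [[6.7, -0.3],
 [-0.3, 5.2]].

Step 3 — invert S. det(S) = 6.7·5.2 - (-0.3)² = 34.75.
  S^{-1} = (1/det) · [[d, -b], [-b, a]] = [[0.1496, 0.0086],
 [0.0086, 0.1928]].

Step 4 — quadratic form (x̄ - mu_0)^T · S^{-1} · (x̄ - mu_0):
  S^{-1} · (x̄ - mu_0) = (0.4086, -0.2072),
  (x̄ - mu_0)^T · [...] = (2.8)·(0.4086) + (-1.2)·(-0.2072) = 1.3928.

Step 5 — scale by n: T² = 5 · 1.3928 = 6.964.

T² ≈ 6.964


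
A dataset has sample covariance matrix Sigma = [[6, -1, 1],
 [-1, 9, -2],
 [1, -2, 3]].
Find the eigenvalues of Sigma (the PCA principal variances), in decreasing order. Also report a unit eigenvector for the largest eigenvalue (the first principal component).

Step 1 — characteristic polynomial p(λ) = det(λI - Sigma) = λ³ - tr·λ² + c_1·λ - det, where tr = trace, c_1 = sum of the principal 2×2 minors, det = det(Sigma):
  tr = 6 + 9 + 3 = 18,
  c_1 = (6·9 - (-1)²) + (6·3 - (1)²) + (9·3 - (-2)²) = 53 + 17 + 23 = 93,
  det = 6·(9·3 - (-2)²) - (-1)·((-1)·3 - (-2)·(1)) + (1)·((-1)·(-2) - 9·(1)) = 6·(23) - (-1)·(-1) + (1)·(-7) = 130.
  So p(λ) = λ³ - 18λ² + 93λ - 130.
Step 2 — look for an integer root (rational root theorem: any rational root is an integer divisor of 130). Testing λ = 10:
  p(10) = 1000 - 1800 + 930 - 130 = 0  ✓
  Dividing out (λ - 10): p(λ) = (λ - 10)(λ² - 8λ + 13).
Step 3 — remaining eigenvalues from the quadratic λ² - 8λ + 13 = 0:
  Δ = 8² - 4·13 = 64 - 52 = 12,  λ = (8 ± √12)/2 = (8 ± 3.4641)/2 ≈ 5.7321 or 2.2679.
  Sorted: λ_1 = 10,  λ_2 = 5.7321,  λ_3 = 2.2679  (check: sum = 18 = tr ✓).

Step 4 — unit eigenvector for λ_1 = 10: v spans the null space of (Sigma - λ_1 I), whose rows are
  r_1 = (-4, -1, 1),  r_2 = (-1, -1, -2),  r_3 = (1, -2, -7).
  v is orthogonal to every row, so take v ∝ r_1 × r_2 = ((-1)·(-2) - (1)·(-1), (1)·(-1) - (-4)·(-2), (-4)·(-1) - (-1)·(-1)) = (3, -9, 3).
  Rescale (divide by 3): u = (1, -3, 1).
  ||u|| = √((1)² + (-3)² + (1)²) = √(11) ≈ 3.3166,  v_1 = u/||u|| ≈ (0.3015, -0.9045, 0.3015) (||v_1|| = 1).

λ_1 = 10,  λ_2 = 5.7321,  λ_3 = 2.2679;  v_1 ≈ (0.3015, -0.9045, 0.3015)


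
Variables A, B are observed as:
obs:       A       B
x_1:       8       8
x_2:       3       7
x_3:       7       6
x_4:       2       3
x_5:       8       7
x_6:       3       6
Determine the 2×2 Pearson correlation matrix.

Step 1 — column means:
  mean(A) = (8 + 3 + 7 + 2 + 8 + 3) / 6 = 31/6 = 5.1667
  mean(B) = (8 + 7 + 6 + 3 + 7 + 6) / 6 = 37/6 = 6.1667

Step 2 — sample variances and covariances s[i,j] = (1/(n-1)) · Σ_k (x_{k,i} - mean_i) · (x_{k,j} - mean_j), with n-1 = 5:
  s[A,A] = ((2.8333)·(2.8333) + (-2.1667)·(-2.1667) + (1.8333)·(1.8333) + (-3.1667)·(-3.1667) + (2.8333)·(2.8333) + (-2.1667)·(-2.1667)) / 5 = 38.8333/5 = 7.7667
  s[A,B] = ((2.8333)·(1.8333) + (-2.1667)·(0.8333) + (1.8333)·(-0.1667) + (-3.1667)·(-3.1667) + (2.8333)·(0.8333) + (-2.1667)·(-0.1667)) / 5 = 15.8333/5 = 3.1667
  s[B,B] = ((1.8333)·(1.8333) + (0.8333)·(0.8333) + (-0.1667)·(-0.1667) + (-3.1667)·(-3.1667) + (0.8333)·(0.8333) + (-0.1667)·(-0.1667)) / 5 = 14.8333/5 = 2.9667
  Sample standard deviations s_i = √(s[i,i]):
  s(A) = √(7.7667) = 2.7869
  s(B) = √(2.9667) = 1.7224

Step 3 — r_{ij} = s_{ij} / (s_i · s_j):
  r[A,A] = 1 (diagonal).
  r[A,B] = 3.1667 / (2.7869 · 1.7224) = 3.1667 / 4.8001 = 0.6597
  r[B,B] = 1 (diagonal).

R is symmetric with unit diagonal. Assembling:

R = [[1, 0.6597],
 [0.6597, 1]]


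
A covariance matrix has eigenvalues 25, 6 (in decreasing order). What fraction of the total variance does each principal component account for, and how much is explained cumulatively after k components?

Step 1 — total variance = trace(Sigma) = Σ λ_i = 25 + 6 = 31.

Step 2 — fraction explained by component i = λ_i / Σ λ:
  PC1: 25/31 = 0.8065
  PC2: 6/31 = 0.1935

Step 3 — cumulative fraction after k components = (λ_1 + ... + λ_k) / Σ λ:
  k = 1: 25/31 = 0.8065
  k = 2: (25 + 6)/31 = 31/31 = 1

Summary (fraction, with percent):

explained: PC1 0.8065 (80.65%), PC2 0.1935 (19.35%);  cumulative: 0.8065, 1


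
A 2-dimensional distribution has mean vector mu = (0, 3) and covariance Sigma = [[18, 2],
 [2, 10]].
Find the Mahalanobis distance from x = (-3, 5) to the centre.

Step 1 — centre the observation: (x - mu) = (-3, 2).

Step 2 — invert Sigma. det(Sigma) = 18·10 - (2)² = 176.
  Sigma^{-1} = (1/det) · [[d, -b], [-b, a]] = [[0.0568, -0.0114],
 [-0.0114, 0.1023]].

Step 3 — form the quadratic (x - mu)^T · Sigma^{-1} · (x - mu):
  Sigma^{-1} · (x - mu) = (-0.1932, 0.2386).
  (x - mu)^T · [Sigma^{-1} · (x - mu)] = (-3)·(-0.1932) + (2)·(0.2386) = 1.0568.

Step 4 — take square root: d = √(1.0568) ≈ 1.028.

d(x, mu) = √(1.0568) ≈ 1.028


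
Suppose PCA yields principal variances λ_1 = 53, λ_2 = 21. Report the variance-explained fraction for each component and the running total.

Step 1 — total variance = trace(Sigma) = Σ λ_i = 53 + 21 = 74.

Step 2 — fraction explained by component i = λ_i / Σ λ:
  PC1: 53/74 = 0.7162
  PC2: 21/74 = 0.2838

Step 3 — cumulative fraction after k components = (λ_1 + ... + λ_k) / Σ λ:
  k = 1: 53/74 = 0.7162
  k = 2: (53 + 21)/74 = 74/74 = 1

Summary (fraction, with percent):

explained: PC1 0.7162 (71.62%), PC2 0.2838 (28.38%);  cumulative: 0.7162, 1


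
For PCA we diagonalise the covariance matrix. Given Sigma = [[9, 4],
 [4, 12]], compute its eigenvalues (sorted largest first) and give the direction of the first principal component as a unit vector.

Step 1 — characteristic polynomial of 2×2 Sigma:
  det(Sigma - λI) = λ² - trace · λ + det = 0.
  trace = 9 + 12 = 21, det = 9·12 - (4)² = 92.
Step 2 — discriminant:
  Δ = trace² - 4·det = 441 - 368 = 73.
Step 3 — eigenvalues:
  λ = (trace ± √Δ)/2 = (21 ± 8.544)/2,
  λ_1 = 14.772,  λ_2 = 6.228.

Step 4 — unit eigenvector for λ_1: solve (Sigma - λ_1 I)v = 0. First row:
  (9 - 14.772)·v_x + (4)·v_y = 0, i.e. (-5.772)·v_x + (4)·v_y = 0,
  so v ∝ (b, λ_1 - a) = (4, 5.772) = u.
  ||u|| = √((4)² + (5.772)²) = √(49.316) ≈ 7.0225,
  v_1 = u/||u|| ≈ (0.5696, 0.8219) (||v_1|| = 1).

λ_1 = 14.772,  λ_2 = 6.228;  v_1 ≈ (0.5696, 0.8219)


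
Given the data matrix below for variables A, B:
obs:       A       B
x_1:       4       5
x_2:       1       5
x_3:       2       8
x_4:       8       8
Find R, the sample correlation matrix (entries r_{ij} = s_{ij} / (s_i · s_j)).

Step 1 — column means:
  mean(A) = (4 + 1 + 2 + 8) / 4 = 15/4 = 3.75
  mean(B) = (5 + 5 + 8 + 8) / 4 = 26/4 = 6.5

Step 2 — sample variances and covariances s[i,j] = (1/(n-1)) · Σ_k (x_{k,i} - mean_i) · (x_{k,j} - mean_j), with n-1 = 3:
  s[A,A] = ((0.25)·(0.25) + (-2.75)·(-2.75) + (-1.75)·(-1.75) + (4.25)·(4.25)) / 3 = 28.75/3 = 9.5833
  s[A,B] = ((0.25)·(-1.5) + (-2.75)·(-1.5) + (-1.75)·(1.5) + (4.25)·(1.5)) / 3 = 7.5/3 = 2.5
  s[B,B] = ((-1.5)·(-1.5) + (-1.5)·(-1.5) + (1.5)·(1.5) + (1.5)·(1.5)) / 3 = 9/3 = 3
  Sample standard deviations s_i = √(s[i,i]):
  s(A) = √(9.5833) = 3.0957
  s(B) = √(3) = 1.7321

Step 3 — r_{ij} = s_{ij} / (s_i · s_j):
  r[A,A] = 1 (diagonal).
  r[A,B] = 2.5 / (3.0957 · 1.7321) = 2.5 / 5.3619 = 0.4663
  r[B,B] = 1 (diagonal).

R is symmetric with unit diagonal. Assembling:

R = [[1, 0.4663],
 [0.4663, 1]]


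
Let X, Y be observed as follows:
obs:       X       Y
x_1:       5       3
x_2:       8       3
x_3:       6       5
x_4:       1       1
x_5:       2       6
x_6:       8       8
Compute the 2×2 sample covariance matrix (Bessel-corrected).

Step 1 — column means:
  mean(X) = (5 + 8 + 6 + 1 + 2 + 8) / 6 = 30/6 = 5
  mean(Y) = (3 + 3 + 5 + 1 + 6 + 8) / 6 = 26/6 = 4.3333

Step 2 — sample covariance S[i,j] = (1/(n-1)) · Σ_k (x_{k,i} - mean_i) · (x_{k,j} - mean_j), with n-1 = 5.
  S[X,X] = ((0)·(0) + (3)·(3) + (1)·(1) + (-4)·(-4) + (-3)·(-3) + (3)·(3)) / 5 = 44/5 = 8.8
  S[X,Y] = ((0)·(-1.3333) + (3)·(-1.3333) + (1)·(0.6667) + (-4)·(-3.3333) + (-3)·(1.6667) + (3)·(3.6667)) / 5 = 16/5 = 3.2
  S[Y,Y] = ((-1.3333)·(-1.3333) + (-1.3333)·(-1.3333) + (0.6667)·(0.6667) + (-3.3333)·(-3.3333) + (1.6667)·(1.6667) + (3.6667)·(3.6667)) / 5 = 31.3333/5 = 6.2667

S is symmetric (S[j,i] = S[i,j]). Assembling:

S = [[8.8, 3.2],
 [3.2, 6.2667]]


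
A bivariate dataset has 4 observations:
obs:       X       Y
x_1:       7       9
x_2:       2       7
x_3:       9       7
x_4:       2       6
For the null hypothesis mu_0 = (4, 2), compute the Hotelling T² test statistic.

Step 1 — sample mean vector:
  mean(X) = (7 + 2 + 9 + 2) / 4 = 20/4 = 5
  mean(Y) = (9 + 7 + 7 + 6) / 4 = 29/4 = 7.25
  x̄ = (5, 7.25),  deviation x̄ - mu_0 = (5, 7.25) - (4, 2) = (1, 5.25).

Step 2 — sample covariance matrix, S[i,j] = (1/(n-1)) · Σ_k (x_{k,i} - mean_i) · (x_{k,j} - mean_j), divisor n-1 = 3:
  S[X,X] = ((2)·(2) + (-3)·(-3) + (4)·(4) + (-3)·(-3)) / 3 = 38/3 = 12.6667
  S[X,Y] = ((2)·(1.75) + (-3)·(-0.25) + (4)·(-0.25) + (-3)·(-1.25)) / 3 = 7/3 = 2.3333
  S[Y,Y] = ((1.75)·(1.75) + (-0.25)·(-0.25) + (-0.25)·(-0.25) + (-1.25)·(-1.25)) / 3 = 4.75/3 = 1.5833
  S = [[12.6667, 2.3333],
 [2.3333, 1.5833]].

Step 3 — invert S. det(S) = 12.6667·1.5833 - (2.3333)² = 14.6111.
  S^{-1} = (1/det) · [[d, -b], [-b, a]] = [[0.1084, -0.1597],
 [-0.1597, 0.8669]].

Step 4 — quadratic form (x̄ - mu_0)^T · S^{-1} · (x̄ - mu_0):
  S^{-1} · (x̄ - mu_0) = (-0.73, 4.3916),
  (x̄ - mu_0)^T · [...] = (1)·(-0.73) + (5.25)·(4.3916) = 22.326.

Step 5 — scale by n: T² = 4 · 22.326 = 89.3042.

T² ≈ 89.3042


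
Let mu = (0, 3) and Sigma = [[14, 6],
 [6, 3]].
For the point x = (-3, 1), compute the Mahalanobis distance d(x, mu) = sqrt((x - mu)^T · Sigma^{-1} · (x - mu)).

Step 1 — centre the observation: (x - mu) = (-3, -2).

Step 2 — invert Sigma. det(Sigma) = 14·3 - (6)² = 6.
  Sigma^{-1} = (1/det) · [[d, -b], [-b, a]] = [[0.5, -1],
 [-1, 2.3333]].

Step 3 — form the quadratic (x - mu)^T · Sigma^{-1} · (x - mu):
  Sigma^{-1} · (x - mu) = (0.5, -1.6667).
  (x - mu)^T · [Sigma^{-1} · (x - mu)] = (-3)·(0.5) + (-2)·(-1.6667) = 1.8333.

Step 4 — take square root: d = √(1.8333) ≈ 1.354.

d(x, mu) = √(1.8333) ≈ 1.354


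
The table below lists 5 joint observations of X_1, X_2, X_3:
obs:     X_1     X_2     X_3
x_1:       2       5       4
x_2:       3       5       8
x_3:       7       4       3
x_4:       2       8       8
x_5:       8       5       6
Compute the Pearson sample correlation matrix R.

Step 1 — column means:
  mean(X_1) = (2 + 3 + 7 + 2 + 8) / 5 = 22/5 = 4.4
  mean(X_2) = (5 + 5 + 4 + 8 + 5) / 5 = 27/5 = 5.4
  mean(X_3) = (4 + 8 + 3 + 8 + 6) / 5 = 29/5 = 5.8

Step 2 — sample variances and covariances s[i,j] = (1/(n-1)) · Σ_k (x_{k,i} - mean_i) · (x_{k,j} - mean_j), with n-1 = 4:
  s[X_1,X_1] = ((-2.4)·(-2.4) + (-1.4)·(-1.4) + (2.6)·(2.6) + (-2.4)·(-2.4) + (3.6)·(3.6)) / 4 = 33.2/4 = 8.3
  s[X_1,X_2] = ((-2.4)·(-0.4) + (-1.4)·(-0.4) + (2.6)·(-1.4) + (-2.4)·(2.6) + (3.6)·(-0.4)) / 4 = -9.8/4 = -2.45
  s[X_1,X_3] = ((-2.4)·(-1.8) + (-1.4)·(2.2) + (2.6)·(-2.8) + (-2.4)·(2.2) + (3.6)·(0.2)) / 4 = -10.6/4 = -2.65
  s[X_2,X_2] = ((-0.4)·(-0.4) + (-0.4)·(-0.4) + (-1.4)·(-1.4) + (2.6)·(2.6) + (-0.4)·(-0.4)) / 4 = 9.2/4 = 2.3
  s[X_2,X_3] = ((-0.4)·(-1.8) + (-0.4)·(2.2) + (-1.4)·(-2.8) + (2.6)·(2.2) + (-0.4)·(0.2)) / 4 = 9.4/4 = 2.35
  s[X_3,X_3] = ((-1.8)·(-1.8) + (2.2)·(2.2) + (-2.8)·(-2.8) + (2.2)·(2.2) + (0.2)·(0.2)) / 4 = 20.8/4 = 5.2
  Sample standard deviations s_i = √(s[i,i]):
  s(X_1) = √(8.3) = 2.881
  s(X_2) = √(2.3) = 1.5166
  s(X_3) = √(5.2) = 2.2804

Step 3 — r_{ij} = s_{ij} / (s_i · s_j):
  r[X_1,X_1] = 1 (diagonal).
  r[X_1,X_2] = -2.45 / (2.881 · 1.5166) = -2.45 / 4.3692 = -0.5607
  r[X_1,X_3] = -2.65 / (2.881 · 2.2804) = -2.65 / 6.5696 = -0.4034
  r[X_2,X_2] = 1 (diagonal).
  r[X_2,X_3] = 2.35 / (1.5166 · 2.2804) = 2.35 / 3.4583 = 0.6795
  r[X_3,X_3] = 1 (diagonal).

R is symmetric with unit diagonal. Assembling:

R = [[1, -0.5607, -0.4034],
 [-0.5607, 1, 0.6795],
 [-0.4034, 0.6795, 1]]


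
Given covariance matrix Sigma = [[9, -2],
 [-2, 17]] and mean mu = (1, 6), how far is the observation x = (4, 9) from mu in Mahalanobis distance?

Step 1 — centre the observation: (x - mu) = (3, 3).

Step 2 — invert Sigma. det(Sigma) = 9·17 - (-2)² = 149.
  Sigma^{-1} = (1/det) · [[d, -b], [-b, a]] = [[0.1141, 0.0134],
 [0.0134, 0.0604]].

Step 3 — form the quadratic (x - mu)^T · Sigma^{-1} · (x - mu):
  Sigma^{-1} · (x - mu) = (0.3826, 0.2215).
  (x - mu)^T · [Sigma^{-1} · (x - mu)] = (3)·(0.3826) + (3)·(0.2215) = 1.8121.

Step 4 — take square root: d = √(1.8121) ≈ 1.3461.

d(x, mu) = √(1.8121) ≈ 1.3461


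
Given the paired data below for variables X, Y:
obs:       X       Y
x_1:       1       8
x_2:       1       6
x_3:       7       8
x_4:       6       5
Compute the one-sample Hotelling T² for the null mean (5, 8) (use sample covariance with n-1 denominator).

Step 1 — sample mean vector:
  mean(X) = (1 + 1 + 7 + 6) / 4 = 15/4 = 3.75
  mean(Y) = (8 + 6 + 8 + 5) / 4 = 27/4 = 6.75
  x̄ = (3.75, 6.75),  deviation x̄ - mu_0 = (3.75, 6.75) - (5, 8) = (-1.25, -1.25).

Step 2 — sample covariance matrix, S[i,j] = (1/(n-1)) · Σ_k (x_{k,i} - mean_i) · (x_{k,j} - mean_j), divisor n-1 = 3:
  S[X,X] = ((-2.75)·(-2.75) + (-2.75)·(-2.75) + (3.25)·(3.25) + (2.25)·(2.25)) / 3 = 30.75/3 = 10.25
  S[X,Y] = ((-2.75)·(1.25) + (-2.75)·(-0.75) + (3.25)·(1.25) + (2.25)·(-1.75)) / 3 = -1.25/3 = -0.4167
  S[Y,Y] = ((1.25)·(1.25) + (-0.75)·(-0.75) + (1.25)·(1.25) + (-1.75)·(-1.75)) / 3 = 6.75/3 = 2.25
  S = [[10.25, -0.4167],
 [-0.4167, 2.25]].

Step 3 — invert S. det(S) = 10.25·2.25 - (-0.4167)² = 22.8889.
  S^{-1} = (1/det) · [[d, -b], [-b, a]] = [[0.0983, 0.0182],
 [0.0182, 0.4478]].

Step 4 — quadratic form (x̄ - mu_0)^T · S^{-1} · (x̄ - mu_0):
  S^{-1} · (x̄ - mu_0) = (-0.1456, -0.5825),
  (x̄ - mu_0)^T · [...] = (-1.25)·(-0.1456) + (-1.25)·(-0.5825) = 0.9102.

Step 5 — scale by n: T² = 4 · 0.9102 = 3.6408.

T² ≈ 3.6408


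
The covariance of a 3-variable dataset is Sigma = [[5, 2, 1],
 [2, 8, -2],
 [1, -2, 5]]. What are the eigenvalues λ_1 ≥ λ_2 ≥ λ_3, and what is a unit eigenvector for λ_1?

Step 1 — characteristic polynomial p(λ) = det(λI - Sigma) = λ³ - tr·λ² + c_1·λ - det, where tr = trace, c_1 = sum of the principal 2×2 minors, det = det(Sigma):
  tr = 5 + 8 + 5 = 18,
  c_1 = (5·8 - (2)²) + (5·5 - (1)²) + (8·5 - (-2)²) = 36 + 24 + 36 = 96,
  det = 5·(8·5 - (-2)²) - (2)·((2)·5 - (-2)·(1)) + (1)·((2)·(-2) - 8·(1)) = 5·(36) - (2)·(12) + (1)·(-12) = 144.
  So p(λ) = λ³ - 18λ² + 96λ - 144.
Step 2 — look for an integer root (rational root theorem: any rational root is an integer divisor of 144). Testing λ = 6:
  p(6) = 216 - 648 + 576 - 144 = 0  ✓
  Dividing out (λ - 6): p(λ) = (λ - 6)(λ² - 12λ + 24).
Step 3 — remaining eigenvalues from the quadratic λ² - 12λ + 24 = 0:
  Δ = 12² - 4·24 = 144 - 96 = 48,  λ = (12 ± √48)/2 = (12 ± 6.9282)/2 ≈ 9.4641 or 2.5359.
  Sorted: λ_1 = 9.4641,  λ_2 = 6,  λ_3 = 2.5359  (check: sum = 18 = tr ✓).

Step 4 — unit eigenvector for λ_1 ≈ 9.4641: v spans the null space of (Sigma - λ_1 I), whose rows are
  r_1 = (-4.4641, 2, 1),  r_2 = (2, -1.4641, -2),  r_3 = (1, -2, -4.4641).
  v is orthogonal to every row, so take v ∝ r_1 × r_2 = ((2)·(-2) - (1)·(-1.4641), (1)·(2) - (-4.4641)·(-2), (-4.4641)·(-1.4641) - (2)·(2)) ≈ (-2.5359, -6.9282, 2.5359).
  Rescale (multiply by -1 so the first nonzero entry is positive): u = (2.5359, 6.9282, -2.5359).
  ||u|| = √((2.5359)² + (6.9282)² + (-2.5359)²) = √(60.8616) ≈ 7.8014,  v_1 = u/||u|| ≈ (0.3251, 0.8881, -0.3251) (||v_1|| = 1).

λ_1 = 9.4641,  λ_2 = 6,  λ_3 = 2.5359;  v_1 ≈ (0.3251, 0.8881, -0.3251)


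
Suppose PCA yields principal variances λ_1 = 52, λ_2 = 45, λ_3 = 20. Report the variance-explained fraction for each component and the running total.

Step 1 — total variance = trace(Sigma) = Σ λ_i = 52 + 45 + 20 = 117.

Step 2 — fraction explained by component i = λ_i / Σ λ:
  PC1: 52/117 = 0.4444
  PC2: 45/117 = 0.3846
  PC3: 20/117 = 0.1709

Step 3 — cumulative fraction after k components = (λ_1 + ... + λ_k) / Σ λ:
  k = 1: 52/117 = 0.4444
  k = 2: (52 + 45)/117 = 97/117 = 0.8291
  k = 3: (52 + 45 + 20)/117 = 117/117 = 1

Summary (fraction, with percent):

explained: PC1 0.4444 (44.44%), PC2 0.3846 (38.46%), PC3 0.1709 (17.09%);  cumulative: 0.4444, 0.8291, 1


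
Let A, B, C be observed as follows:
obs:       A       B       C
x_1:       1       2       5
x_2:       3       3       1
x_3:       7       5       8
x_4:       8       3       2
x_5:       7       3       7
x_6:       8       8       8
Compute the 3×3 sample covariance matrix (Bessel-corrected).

Step 1 — column means:
  mean(A) = (1 + 3 + 7 + 8 + 7 + 8) / 6 = 34/6 = 5.6667
  mean(B) = (2 + 3 + 5 + 3 + 3 + 8) / 6 = 24/6 = 4
  mean(C) = (5 + 1 + 8 + 2 + 7 + 8) / 6 = 31/6 = 5.1667

Step 2 — sample covariance S[i,j] = (1/(n-1)) · Σ_k (x_{k,i} - mean_i) · (x_{k,j} - mean_j), with n-1 = 5.
  S[A,A] = ((-4.6667)·(-4.6667) + (-2.6667)·(-2.6667) + (1.3333)·(1.3333) + (2.3333)·(2.3333) + (1.3333)·(1.3333) + (2.3333)·(2.3333)) / 5 = 43.3333/5 = 8.6667
  S[A,B] = ((-4.6667)·(-2) + (-2.6667)·(-1) + (1.3333)·(1) + (2.3333)·(-1) + (1.3333)·(-1) + (2.3333)·(4)) / 5 = 19/5 = 3.8
  S[A,C] = ((-4.6667)·(-0.1667) + (-2.6667)·(-4.1667) + (1.3333)·(2.8333) + (2.3333)·(-3.1667) + (1.3333)·(1.8333) + (2.3333)·(2.8333)) / 5 = 17.3333/5 = 3.4667
  S[B,B] = ((-2)·(-2) + (-1)·(-1) + (1)·(1) + (-1)·(-1) + (-1)·(-1) + (4)·(4)) / 5 = 24/5 = 4.8
  S[B,C] = ((-2)·(-0.1667) + (-1)·(-4.1667) + (1)·(2.8333) + (-1)·(-3.1667) + (-1)·(1.8333) + (4)·(2.8333)) / 5 = 20/5 = 4
  S[C,C] = ((-0.1667)·(-0.1667) + (-4.1667)·(-4.1667) + (2.8333)·(2.8333) + (-3.1667)·(-3.1667) + (1.8333)·(1.8333) + (2.8333)·(2.8333)) / 5 = 46.8333/5 = 9.3667

S is symmetric (S[j,i] = S[i,j]). Assembling:

S = [[8.6667, 3.8, 3.4667],
 [3.8, 4.8, 4],
 [3.4667, 4, 9.3667]]


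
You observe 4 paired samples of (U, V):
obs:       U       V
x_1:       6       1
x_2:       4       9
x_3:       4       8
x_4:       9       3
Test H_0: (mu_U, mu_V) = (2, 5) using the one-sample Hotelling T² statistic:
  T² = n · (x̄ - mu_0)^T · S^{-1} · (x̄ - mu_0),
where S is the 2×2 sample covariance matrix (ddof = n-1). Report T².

Step 1 — sample mean vector:
  mean(U) = (6 + 4 + 4 + 9) / 4 = 23/4 = 5.75
  mean(V) = (1 + 9 + 8 + 3) / 4 = 21/4 = 5.25
  x̄ = (5.75, 5.25),  deviation x̄ - mu_0 = (5.75, 5.25) - (2, 5) = (3.75, 0.25).

Step 2 — sample covariance matrix, S[i,j] = (1/(n-1)) · Σ_k (x_{k,i} - mean_i) · (x_{k,j} - mean_j), divisor n-1 = 3:
  S[U,U] = ((0.25)·(0.25) + (-1.75)·(-1.75) + (-1.75)·(-1.75) + (3.25)·(3.25)) / 3 = 16.75/3 = 5.5833
  S[U,V] = ((0.25)·(-4.25) + (-1.75)·(3.75) + (-1.75)·(2.75) + (3.25)·(-2.25)) / 3 = -19.75/3 = -6.5833
  S[V,V] = ((-4.25)·(-4.25) + (3.75)·(3.75) + (2.75)·(2.75) + (-2.25)·(-2.25)) / 3 = 44.75/3 = 14.9167
  S = [[5.5833, -6.5833],
 [-6.5833, 14.9167]].

Step 3 — invert S. det(S) = 5.5833·14.9167 - (-6.5833)² = 39.9444.
  S^{-1} = (1/det) · [[d, -b], [-b, a]] = [[0.3734, 0.1648],
 [0.1648, 0.1398]].

Step 4 — quadratic form (x̄ - mu_0)^T · S^{-1} · (x̄ - mu_0):
  S^{-1} · (x̄ - mu_0) = (1.4416, 0.653),
  (x̄ - mu_0)^T · [...] = (3.75)·(1.4416) + (0.25)·(0.653) = 5.5692.

Step 5 — scale by n: T² = 4 · 5.5692 = 22.2768.

T² ≈ 22.2768


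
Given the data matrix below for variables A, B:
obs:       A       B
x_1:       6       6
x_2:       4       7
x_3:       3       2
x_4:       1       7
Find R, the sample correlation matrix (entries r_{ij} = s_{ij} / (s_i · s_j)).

Step 1 — column means:
  mean(A) = (6 + 4 + 3 + 1) / 4 = 14/4 = 3.5
  mean(B) = (6 + 7 + 2 + 7) / 4 = 22/4 = 5.5

Step 2 — sample variances and covariances s[i,j] = (1/(n-1)) · Σ_k (x_{k,i} - mean_i) · (x_{k,j} - mean_j), with n-1 = 3:
  s[A,A] = ((2.5)·(2.5) + (0.5)·(0.5) + (-0.5)·(-0.5) + (-2.5)·(-2.5)) / 3 = 13/3 = 4.3333
  s[A,B] = ((2.5)·(0.5) + (0.5)·(1.5) + (-0.5)·(-3.5) + (-2.5)·(1.5)) / 3 = 0/3 = 0
  s[B,B] = ((0.5)·(0.5) + (1.5)·(1.5) + (-3.5)·(-3.5) + (1.5)·(1.5)) / 3 = 17/3 = 5.6667
  Sample standard deviations s_i = √(s[i,i]):
  s(A) = √(4.3333) = 2.0817
  s(B) = √(5.6667) = 2.3805

Step 3 — r_{ij} = s_{ij} / (s_i · s_j):
  r[A,A] = 1 (diagonal).
  r[A,B] = 0 / (2.0817 · 2.3805) = 0 / 4.9554 = 0
  r[B,B] = 1 (diagonal).

R is symmetric with unit diagonal. Assembling:

R = [[1, 0],
 [0, 1]]


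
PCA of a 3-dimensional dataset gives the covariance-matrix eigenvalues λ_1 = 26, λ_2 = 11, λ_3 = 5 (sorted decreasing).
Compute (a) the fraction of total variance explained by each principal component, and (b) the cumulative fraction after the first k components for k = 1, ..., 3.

Step 1 — total variance = trace(Sigma) = Σ λ_i = 26 + 11 + 5 = 42.

Step 2 — fraction explained by component i = λ_i / Σ λ:
  PC1: 26/42 = 0.619
  PC2: 11/42 = 0.2619
  PC3: 5/42 = 0.119

Step 3 — cumulative fraction after k components = (λ_1 + ... + λ_k) / Σ λ:
  k = 1: 26/42 = 0.619
  k = 2: (26 + 11)/42 = 37/42 = 0.881
  k = 3: (26 + 11 + 5)/42 = 42/42 = 1

Summary (fraction, with percent):

explained: PC1 0.619 (61.9%), PC2 0.2619 (26.19%), PC3 0.119 (11.9%);  cumulative: 0.619, 0.881, 1


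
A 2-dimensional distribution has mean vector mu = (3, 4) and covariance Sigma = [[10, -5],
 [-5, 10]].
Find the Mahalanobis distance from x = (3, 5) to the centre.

Step 1 — centre the observation: (x - mu) = (0, 1).

Step 2 — invert Sigma. det(Sigma) = 10·10 - (-5)² = 75.
  Sigma^{-1} = (1/det) · [[d, -b], [-b, a]] = [[0.1333, 0.0667],
 [0.0667, 0.1333]].

Step 3 — form the quadratic (x - mu)^T · Sigma^{-1} · (x - mu):
  Sigma^{-1} · (x - mu) = (0.0667, 0.1333).
  (x - mu)^T · [Sigma^{-1} · (x - mu)] = (0)·(0.0667) + (1)·(0.1333) = 0.1333.

Step 4 — take square root: d = √(0.1333) ≈ 0.3651.

d(x, mu) = √(0.1333) ≈ 0.3651


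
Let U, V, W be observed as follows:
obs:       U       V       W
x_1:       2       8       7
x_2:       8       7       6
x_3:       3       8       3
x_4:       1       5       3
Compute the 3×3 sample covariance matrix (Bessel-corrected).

Step 1 — column means:
  mean(U) = (2 + 8 + 3 + 1) / 4 = 14/4 = 3.5
  mean(V) = (8 + 7 + 8 + 5) / 4 = 28/4 = 7
  mean(W) = (7 + 6 + 3 + 3) / 4 = 19/4 = 4.75

Step 2 — sample covariance S[i,j] = (1/(n-1)) · Σ_k (x_{k,i} - mean_i) · (x_{k,j} - mean_j), with n-1 = 3.
  S[U,U] = ((-1.5)·(-1.5) + (4.5)·(4.5) + (-0.5)·(-0.5) + (-2.5)·(-2.5)) / 3 = 29/3 = 9.6667
  S[U,V] = ((-1.5)·(1) + (4.5)·(0) + (-0.5)·(1) + (-2.5)·(-2)) / 3 = 3/3 = 1
  S[U,W] = ((-1.5)·(2.25) + (4.5)·(1.25) + (-0.5)·(-1.75) + (-2.5)·(-1.75)) / 3 = 7.5/3 = 2.5
  S[V,V] = ((1)·(1) + (0)·(0) + (1)·(1) + (-2)·(-2)) / 3 = 6/3 = 2
  S[V,W] = ((1)·(2.25) + (0)·(1.25) + (1)·(-1.75) + (-2)·(-1.75)) / 3 = 4/3 = 1.3333
  S[W,W] = ((2.25)·(2.25) + (1.25)·(1.25) + (-1.75)·(-1.75) + (-1.75)·(-1.75)) / 3 = 12.75/3 = 4.25

S is symmetric (S[j,i] = S[i,j]). Assembling:

S = [[9.6667, 1, 2.5],
 [1, 2, 1.3333],
 [2.5, 1.3333, 4.25]]


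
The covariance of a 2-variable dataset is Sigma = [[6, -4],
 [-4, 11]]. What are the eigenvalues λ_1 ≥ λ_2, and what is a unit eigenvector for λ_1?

Step 1 — characteristic polynomial of 2×2 Sigma:
  det(Sigma - λI) = λ² - trace · λ + det = 0.
  trace = 6 + 11 = 17, det = 6·11 - (-4)² = 50.
Step 2 — discriminant:
  Δ = trace² - 4·det = 289 - 200 = 89.
Step 3 — eigenvalues:
  λ = (trace ± √Δ)/2 = (17 ± 9.434)/2,
  λ_1 = 13.217,  λ_2 = 3.783.

Step 4 — unit eigenvector for λ_1: solve (Sigma - λ_1 I)v = 0. First row:
  (6 - 13.217)·v_x + (-4)·v_y = 0, i.e. (-7.217)·v_x + (-4)·v_y = 0,
  so v ∝ (b, λ_1 - a) = (-4, 7.217); multiply by -1 so the first entry is positive: u = (4, -7.217).
  ||u|| = √((4)² + (-7.217)²) = √(68.085) ≈ 8.2514,
  v_1 = u/||u|| ≈ (0.4848, -0.8746) (||v_1|| = 1).

λ_1 = 13.217,  λ_2 = 3.783;  v_1 ≈ (0.4848, -0.8746)


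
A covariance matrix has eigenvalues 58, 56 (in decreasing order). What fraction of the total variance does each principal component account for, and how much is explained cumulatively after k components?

Step 1 — total variance = trace(Sigma) = Σ λ_i = 58 + 56 = 114.

Step 2 — fraction explained by component i = λ_i / Σ λ:
  PC1: 58/114 = 0.5088
  PC2: 56/114 = 0.4912

Step 3 — cumulative fraction after k components = (λ_1 + ... + λ_k) / Σ λ:
  k = 1: 58/114 = 0.5088
  k = 2: (58 + 56)/114 = 114/114 = 1

Summary (fraction, with percent):

explained: PC1 0.5088 (50.88%), PC2 0.4912 (49.12%);  cumulative: 0.5088, 1


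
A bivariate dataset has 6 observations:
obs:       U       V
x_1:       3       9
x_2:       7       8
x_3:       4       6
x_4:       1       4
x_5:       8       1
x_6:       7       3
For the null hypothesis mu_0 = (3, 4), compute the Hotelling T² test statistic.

Step 1 — sample mean vector:
  mean(U) = (3 + 7 + 4 + 1 + 8 + 7) / 6 = 30/6 = 5
  mean(V) = (9 + 8 + 6 + 4 + 1 + 3) / 6 = 31/6 = 5.1667
  x̄ = (5, 5.1667),  deviation x̄ - mu_0 = (5, 5.1667) - (3, 4) = (2, 1.1667).

Step 2 — sample covariance matrix, S[i,j] = (1/(n-1)) · Σ_k (x_{k,i} - mean_i) · (x_{k,j} - mean_j), divisor n-1 = 5:
  S[U,U] = ((-2)·(-2) + (2)·(2) + (-1)·(-1) + (-4)·(-4) + (3)·(3) + (2)·(2)) / 5 = 38/5 = 7.6
  S[U,V] = ((-2)·(3.8333) + (2)·(2.8333) + (-1)·(0.8333) + (-4)·(-1.1667) + (3)·(-4.1667) + (2)·(-2.1667)) / 5 = -15/5 = -3
  S[V,V] = ((3.8333)·(3.8333) + (2.8333)·(2.8333) + (0.8333)·(0.8333) + (-1.1667)·(-1.1667) + (-4.1667)·(-4.1667) + (-2.1667)·(-2.1667)) / 5 = 46.8333/5 = 9.3667
  S = [[7.6, -3],
 [-3, 9.3667]].

Step 3 — invert S. det(S) = 7.6·9.3667 - (-3)² = 62.1867.
  S^{-1} = (1/det) · [[d, -b], [-b, a]] = [[0.1506, 0.0482],
 [0.0482, 0.1222]].

Step 4 — quadratic form (x̄ - mu_0)^T · S^{-1} · (x̄ - mu_0):
  S^{-1} · (x̄ - mu_0) = (0.3575, 0.2391),
  (x̄ - mu_0)^T · [...] = (2)·(0.3575) + (1.1667)·(0.2391) = 0.994.

Step 5 — scale by n: T² = 6 · 0.994 = 5.9638.

T² ≈ 5.9638


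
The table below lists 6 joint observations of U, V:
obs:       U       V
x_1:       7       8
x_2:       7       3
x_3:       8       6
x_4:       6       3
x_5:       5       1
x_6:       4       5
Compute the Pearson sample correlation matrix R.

Step 1 — column means:
  mean(U) = (7 + 7 + 8 + 6 + 5 + 4) / 6 = 37/6 = 6.1667
  mean(V) = (8 + 3 + 6 + 3 + 1 + 5) / 6 = 26/6 = 4.3333

Step 2 — sample variances and covariances s[i,j] = (1/(n-1)) · Σ_k (x_{k,i} - mean_i) · (x_{k,j} - mean_j), with n-1 = 5:
  s[U,U] = ((0.8333)·(0.8333) + (0.8333)·(0.8333) + (1.8333)·(1.8333) + (-0.1667)·(-0.1667) + (-1.1667)·(-1.1667) + (-2.1667)·(-2.1667)) / 5 = 10.8333/5 = 2.1667
  s[U,V] = ((0.8333)·(3.6667) + (0.8333)·(-1.3333) + (1.8333)·(1.6667) + (-0.1667)·(-1.3333) + (-1.1667)·(-3.3333) + (-2.1667)·(0.6667)) / 5 = 7.6667/5 = 1.5333
  s[V,V] = ((3.6667)·(3.6667) + (-1.3333)·(-1.3333) + (1.6667)·(1.6667) + (-1.3333)·(-1.3333) + (-3.3333)·(-3.3333) + (0.6667)·(0.6667)) / 5 = 31.3333/5 = 6.2667
  Sample standard deviations s_i = √(s[i,i]):
  s(U) = √(2.1667) = 1.472
  s(V) = √(6.2667) = 2.5033

Step 3 — r_{ij} = s_{ij} / (s_i · s_j):
  r[U,U] = 1 (diagonal).
  r[U,V] = 1.5333 / (1.472 · 2.5033) = 1.5333 / 3.6848 = 0.4161
  r[V,V] = 1 (diagonal).

R is symmetric with unit diagonal. Assembling:

R = [[1, 0.4161],
 [0.4161, 1]]


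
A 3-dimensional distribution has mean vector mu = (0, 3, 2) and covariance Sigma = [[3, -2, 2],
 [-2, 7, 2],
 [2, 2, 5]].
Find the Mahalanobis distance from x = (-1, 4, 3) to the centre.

Step 1 — centre the observation: (x - mu) = (-1, 1, 1).

Step 2 — invert Sigma (cofactor / det for 3×3, or solve directly):
  Sigma^{-1} = [[1.069, 0.4828, -0.6207],
 [0.4828, 0.3793, -0.3448],
 [-0.6207, -0.3448, 0.5862]].

Step 3 — form the quadratic (x - mu)^T · Sigma^{-1} · (x - mu):
  Sigma^{-1} · (x - mu) = (-1.2069, -0.4483, 0.8621).
  (x - mu)^T · [Sigma^{-1} · (x - mu)] = (-1)·(-1.2069) + (1)·(-0.4483) + (1)·(0.8621) = 1.6207.

Step 4 — take square root: d = √(1.6207) ≈ 1.2731.

d(x, mu) = √(1.6207) ≈ 1.2731


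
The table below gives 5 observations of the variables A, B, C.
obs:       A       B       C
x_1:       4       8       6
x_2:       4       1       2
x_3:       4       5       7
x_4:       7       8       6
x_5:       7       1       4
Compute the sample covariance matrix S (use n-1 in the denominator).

Step 1 — column means:
  mean(A) = (4 + 4 + 4 + 7 + 7) / 5 = 26/5 = 5.2
  mean(B) = (8 + 1 + 5 + 8 + 1) / 5 = 23/5 = 4.6
  mean(C) = (6 + 2 + 7 + 6 + 4) / 5 = 25/5 = 5

Step 2 — sample covariance S[i,j] = (1/(n-1)) · Σ_k (x_{k,i} - mean_i) · (x_{k,j} - mean_j), with n-1 = 4.
  S[A,A] = ((-1.2)·(-1.2) + (-1.2)·(-1.2) + (-1.2)·(-1.2) + (1.8)·(1.8) + (1.8)·(1.8)) / 4 = 10.8/4 = 2.7
  S[A,B] = ((-1.2)·(3.4) + (-1.2)·(-3.6) + (-1.2)·(0.4) + (1.8)·(3.4) + (1.8)·(-3.6)) / 4 = -0.6/4 = -0.15
  S[A,C] = ((-1.2)·(1) + (-1.2)·(-3) + (-1.2)·(2) + (1.8)·(1) + (1.8)·(-1)) / 4 = 0/4 = 0
  S[B,B] = ((3.4)·(3.4) + (-3.6)·(-3.6) + (0.4)·(0.4) + (3.4)·(3.4) + (-3.6)·(-3.6)) / 4 = 49.2/4 = 12.3
  S[B,C] = ((3.4)·(1) + (-3.6)·(-3) + (0.4)·(2) + (3.4)·(1) + (-3.6)·(-1)) / 4 = 22/4 = 5.5
  S[C,C] = ((1)·(1) + (-3)·(-3) + (2)·(2) + (1)·(1) + (-1)·(-1)) / 4 = 16/4 = 4

S is symmetric (S[j,i] = S[i,j]). Assembling:

S = [[2.7, -0.15, 0],
 [-0.15, 12.3, 5.5],
 [0, 5.5, 4]]


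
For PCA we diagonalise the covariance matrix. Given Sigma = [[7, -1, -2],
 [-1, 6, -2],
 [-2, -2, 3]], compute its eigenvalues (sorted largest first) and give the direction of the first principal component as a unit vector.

Step 1 — characteristic polynomial p(λ) = det(λI - Sigma) = λ³ - tr·λ² + c_1·λ - det, where tr = trace, c_1 = sum of the principal 2×2 minors, det = det(Sigma):
  tr = 7 + 6 + 3 = 16,
  c_1 = (7·6 - (-1)²) + (7·3 - (-2)²) + (6·3 - (-2)²) = 41 + 17 + 14 = 72,
  det = 7·(6·3 - (-2)²) - (-1)·((-1)·3 - (-2)·(-2)) + (-2)·((-1)·(-2) - 6·(-2)) = 7·(14) - (-1)·(-7) + (-2)·(14) = 63.
  So p(λ) = λ³ - 16λ² + 72λ - 63.
Step 2 — look for an integer root (rational root theorem: any rational root is an integer divisor of 63). Testing λ = 7:
  p(7) = 343 - 784 + 504 - 63 = 0  ✓
  Dividing out (λ - 7): p(λ) = (λ - 7)(λ² - 9λ + 9).
Step 3 — remaining eigenvalues from the quadratic λ² - 9λ + 9 = 0:
  Δ = 9² - 4·9 = 81 - 36 = 45,  λ = (9 ± √45)/2 = (9 ± 6.7082)/2 ≈ 7.8541 or 1.1459.
  Sorted: λ_1 = 7.8541,  λ_2 = 7,  λ_3 = 1.1459  (check: sum = 16 = tr ✓).

Step 4 — unit eigenvector for λ_1 ≈ 7.8541: v spans the null space of (Sigma - λ_1 I), whose rows are
  r_1 = (-0.8541, -1, -2),  r_2 = (-1, -1.8541, -2),  r_3 = (-2, -2, -4.8541).
  v is orthogonal to every row, so take v ∝ r_1 × r_2 = ((-1)·(-2) - (-2)·(-1.8541), (-2)·(-1) - (-0.8541)·(-2), (-0.8541)·(-1.8541) - (-1)·(-1)) ≈ (-1.7082, 0.2918, 0.5836).
  Rescale (multiply by -1 so the first nonzero entry is positive): u = (1.7082, -0.2918, -0.5836).
  ||u|| = √((1.7082)² + (-0.2918)² + (-0.5836)²) = √(3.3437) ≈ 1.8286,  v_1 = u/||u|| ≈ (0.9342, -0.1596, -0.3192) (||v_1|| = 1).

λ_1 = 7.8541,  λ_2 = 7,  λ_3 = 1.1459;  v_1 ≈ (0.9342, -0.1596, -0.3192)


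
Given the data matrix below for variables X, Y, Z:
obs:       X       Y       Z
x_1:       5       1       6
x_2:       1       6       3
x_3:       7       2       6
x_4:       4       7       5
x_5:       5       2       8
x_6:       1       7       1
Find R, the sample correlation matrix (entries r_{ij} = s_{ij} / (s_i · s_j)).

Step 1 — column means:
  mean(X) = (5 + 1 + 7 + 4 + 5 + 1) / 6 = 23/6 = 3.8333
  mean(Y) = (1 + 6 + 2 + 7 + 2 + 7) / 6 = 25/6 = 4.1667
  mean(Z) = (6 + 3 + 6 + 5 + 8 + 1) / 6 = 29/6 = 4.8333

Step 2 — sample variances and covariances s[i,j] = (1/(n-1)) · Σ_k (x_{k,i} - mean_i) · (x_{k,j} - mean_j), with n-1 = 5:
  s[X,X] = ((1.1667)·(1.1667) + (-2.8333)·(-2.8333) + (3.1667)·(3.1667) + (0.1667)·(0.1667) + (1.1667)·(1.1667) + (-2.8333)·(-2.8333)) / 5 = 28.8333/5 = 5.7667
  s[X,Y] = ((1.1667)·(-3.1667) + (-2.8333)·(1.8333) + (3.1667)·(-2.1667) + (0.1667)·(2.8333) + (1.1667)·(-2.1667) + (-2.8333)·(2.8333)) / 5 = -25.8333/5 = -5.1667
  s[X,Z] = ((1.1667)·(1.1667) + (-2.8333)·(-1.8333) + (3.1667)·(1.1667) + (0.1667)·(0.1667) + (1.1667)·(3.1667) + (-2.8333)·(-3.8333)) / 5 = 24.8333/5 = 4.9667
  s[Y,Y] = ((-3.1667)·(-3.1667) + (1.8333)·(1.8333) + (-2.1667)·(-2.1667) + (2.8333)·(2.8333) + (-2.1667)·(-2.1667) + (2.8333)·(2.8333)) / 5 = 38.8333/5 = 7.7667
  s[Y,Z] = ((-3.1667)·(1.1667) + (1.8333)·(-1.8333) + (-2.1667)·(1.1667) + (2.8333)·(0.1667) + (-2.1667)·(3.1667) + (2.8333)·(-3.8333)) / 5 = -26.8333/5 = -5.3667
  s[Z,Z] = ((1.1667)·(1.1667) + (-1.8333)·(-1.8333) + (1.1667)·(1.1667) + (0.1667)·(0.1667) + (3.1667)·(3.1667) + (-3.8333)·(-3.8333)) / 5 = 30.8333/5 = 6.1667
  Sample standard deviations s_i = √(s[i,i]):
  s(X) = √(5.7667) = 2.4014
  s(Y) = √(7.7667) = 2.7869
  s(Z) = √(6.1667) = 2.4833

Step 3 — r_{ij} = s_{ij} / (s_i · s_j):
  r[X,X] = 1 (diagonal).
  r[X,Y] = -5.1667 / (2.4014 · 2.7869) = -5.1667 / 6.6924 = -0.772
  r[X,Z] = 4.9667 / (2.4014 · 2.4833) = 4.9667 / 5.9633 = 0.8329
  r[Y,Y] = 1 (diagonal).
  r[Y,Z] = -5.3667 / (2.7869 · 2.4833) = -5.3667 / 6.9206 = -0.7755
  r[Z,Z] = 1 (diagonal).

R is symmetric with unit diagonal. Assembling:

R = [[1, -0.772, 0.8329],
 [-0.772, 1, -0.7755],
 [0.8329, -0.7755, 1]]


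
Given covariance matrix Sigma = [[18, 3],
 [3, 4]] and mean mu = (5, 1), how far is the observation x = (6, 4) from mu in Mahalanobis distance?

Step 1 — centre the observation: (x - mu) = (1, 3).

Step 2 — invert Sigma. det(Sigma) = 18·4 - (3)² = 63.
  Sigma^{-1} = (1/det) · [[d, -b], [-b, a]] = [[0.0635, -0.0476],
 [-0.0476, 0.2857]].

Step 3 — form the quadratic (x - mu)^T · Sigma^{-1} · (x - mu):
  Sigma^{-1} · (x - mu) = (-0.0794, 0.8095).
  (x - mu)^T · [Sigma^{-1} · (x - mu)] = (1)·(-0.0794) + (3)·(0.8095) = 2.3492.

Step 4 — take square root: d = √(2.3492) ≈ 1.5327.

d(x, mu) = √(2.3492) ≈ 1.5327


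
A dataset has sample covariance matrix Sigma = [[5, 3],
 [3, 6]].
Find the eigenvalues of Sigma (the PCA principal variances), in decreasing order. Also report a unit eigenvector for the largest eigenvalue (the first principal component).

Step 1 — characteristic polynomial of 2×2 Sigma:
  det(Sigma - λI) = λ² - trace · λ + det = 0.
  trace = 5 + 6 = 11, det = 5·6 - (3)² = 21.
Step 2 — discriminant:
  Δ = trace² - 4·det = 121 - 84 = 37.
Step 3 — eigenvalues:
  λ = (trace ± √Δ)/2 = (11 ± 6.0828)/2,
  λ_1 = 8.5414,  λ_2 = 2.4586.

Step 4 — unit eigenvector for λ_1: solve (Sigma - λ_1 I)v = 0. First row:
  (5 - 8.5414)·v_x + (3)·v_y = 0, i.e. (-3.5414)·v_x + (3)·v_y = 0,
  so v ∝ (b, λ_1 - a) = (3, 3.5414) = u.
  ||u|| = √((3)² + (3.5414)²) = √(21.5414) ≈ 4.6413,
  v_1 = u/||u|| ≈ (0.6464, 0.763) (||v_1|| = 1).

λ_1 = 8.5414,  λ_2 = 2.4586;  v_1 ≈ (0.6464, 0.763)


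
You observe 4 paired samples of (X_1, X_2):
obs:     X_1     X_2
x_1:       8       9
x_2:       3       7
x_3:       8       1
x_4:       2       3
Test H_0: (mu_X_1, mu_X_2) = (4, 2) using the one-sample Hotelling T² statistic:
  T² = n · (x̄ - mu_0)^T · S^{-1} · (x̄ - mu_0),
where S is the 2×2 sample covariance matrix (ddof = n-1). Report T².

Step 1 — sample mean vector:
  mean(X_1) = (8 + 3 + 8 + 2) / 4 = 21/4 = 5.25
  mean(X_2) = (9 + 7 + 1 + 3) / 4 = 20/4 = 5
  x̄ = (5.25, 5),  deviation x̄ - mu_0 = (5.25, 5) - (4, 2) = (1.25, 3).

Step 2 — sample covariance matrix, S[i,j] = (1/(n-1)) · Σ_k (x_{k,i} - mean_i) · (x_{k,j} - mean_j), divisor n-1 = 3:
  S[X_1,X_1] = ((2.75)·(2.75) + (-2.25)·(-2.25) + (2.75)·(2.75) + (-3.25)·(-3.25)) / 3 = 30.75/3 = 10.25
  S[X_1,X_2] = ((2.75)·(4) + (-2.25)·(2) + (2.75)·(-4) + (-3.25)·(-2)) / 3 = 2/3 = 0.6667
  S[X_2,X_2] = ((4)·(4) + (2)·(2) + (-4)·(-4) + (-2)·(-2)) / 3 = 40/3 = 13.3333
  S = [[10.25, 0.6667],
 [0.6667, 13.3333]].

Step 3 — invert S. det(S) = 10.25·13.3333 - (0.6667)² = 136.2222.
  S^{-1} = (1/det) · [[d, -b], [-b, a]] = [[0.0979, -0.0049],
 [-0.0049, 0.0752]].

Step 4 — quadratic form (x̄ - mu_0)^T · S^{-1} · (x̄ - mu_0):
  S^{-1} · (x̄ - mu_0) = (0.1077, 0.2196),
  (x̄ - mu_0)^T · [...] = (1.25)·(0.1077) + (3)·(0.2196) = 0.7934.

Step 5 — scale by n: T² = 4 · 0.7934 = 3.1737.

T² ≈ 3.1737


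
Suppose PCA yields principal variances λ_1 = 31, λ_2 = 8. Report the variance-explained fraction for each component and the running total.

Step 1 — total variance = trace(Sigma) = Σ λ_i = 31 + 8 = 39.

Step 2 — fraction explained by component i = λ_i / Σ λ:
  PC1: 31/39 = 0.7949
  PC2: 8/39 = 0.2051

Step 3 — cumulative fraction after k components = (λ_1 + ... + λ_k) / Σ λ:
  k = 1: 31/39 = 0.7949
  k = 2: (31 + 8)/39 = 39/39 = 1

Summary (fraction, with percent):

explained: PC1 0.7949 (79.49%), PC2 0.2051 (20.51%);  cumulative: 0.7949, 1


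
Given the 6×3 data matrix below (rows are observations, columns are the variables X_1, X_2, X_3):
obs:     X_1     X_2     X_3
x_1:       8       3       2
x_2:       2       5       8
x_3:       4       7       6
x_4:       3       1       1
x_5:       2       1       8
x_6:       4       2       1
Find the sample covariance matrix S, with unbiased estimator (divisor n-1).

Step 1 — column means:
  mean(X_1) = (8 + 2 + 4 + 3 + 2 + 4) / 6 = 23/6 = 3.8333
  mean(X_2) = (3 + 5 + 7 + 1 + 1 + 2) / 6 = 19/6 = 3.1667
  mean(X_3) = (2 + 8 + 6 + 1 + 8 + 1) / 6 = 26/6 = 4.3333

Step 2 — sample covariance S[i,j] = (1/(n-1)) · Σ_k (x_{k,i} - mean_i) · (x_{k,j} - mean_j), with n-1 = 5.
  S[X_1,X_1] = ((4.1667)·(4.1667) + (-1.8333)·(-1.8333) + (0.1667)·(0.1667) + (-0.8333)·(-0.8333) + (-1.8333)·(-1.8333) + (0.1667)·(0.1667)) / 5 = 24.8333/5 = 4.9667
  S[X_1,X_2] = ((4.1667)·(-0.1667) + (-1.8333)·(1.8333) + (0.1667)·(3.8333) + (-0.8333)·(-2.1667) + (-1.8333)·(-2.1667) + (0.1667)·(-1.1667)) / 5 = 2.1667/5 = 0.4333
  S[X_1,X_3] = ((4.1667)·(-2.3333) + (-1.8333)·(3.6667) + (0.1667)·(1.6667) + (-0.8333)·(-3.3333) + (-1.8333)·(3.6667) + (0.1667)·(-3.3333)) / 5 = -20.6667/5 = -4.1333
  S[X_2,X_2] = ((-0.1667)·(-0.1667) + (1.8333)·(1.8333) + (3.8333)·(3.8333) + (-2.1667)·(-2.1667) + (-2.1667)·(-2.1667) + (-1.1667)·(-1.1667)) / 5 = 28.8333/5 = 5.7667
  S[X_2,X_3] = ((-0.1667)·(-2.3333) + (1.8333)·(3.6667) + (3.8333)·(1.6667) + (-2.1667)·(-3.3333) + (-2.1667)·(3.6667) + (-1.1667)·(-3.3333)) / 5 = 16.6667/5 = 3.3333
  S[X_3,X_3] = ((-2.3333)·(-2.3333) + (3.6667)·(3.6667) + (1.6667)·(1.6667) + (-3.3333)·(-3.3333) + (3.6667)·(3.6667) + (-3.3333)·(-3.3333)) / 5 = 57.3333/5 = 11.4667

S is symmetric (S[j,i] = S[i,j]). Assembling:

S = [[4.9667, 0.4333, -4.1333],
 [0.4333, 5.7667, 3.3333],
 [-4.1333, 3.3333, 11.4667]]


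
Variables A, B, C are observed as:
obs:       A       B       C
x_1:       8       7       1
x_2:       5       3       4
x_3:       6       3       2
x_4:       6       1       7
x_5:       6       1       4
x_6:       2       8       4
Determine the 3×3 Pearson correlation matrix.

Step 1 — column means:
  mean(A) = (8 + 5 + 6 + 6 + 6 + 2) / 6 = 33/6 = 5.5
  mean(B) = (7 + 3 + 3 + 1 + 1 + 8) / 6 = 23/6 = 3.8333
  mean(C) = (1 + 4 + 2 + 7 + 4 + 4) / 6 = 22/6 = 3.6667

Step 2 — sample variances and covariances s[i,j] = (1/(n-1)) · Σ_k (x_{k,i} - mean_i) · (x_{k,j} - mean_j), with n-1 = 5:
  s[A,A] = ((2.5)·(2.5) + (-0.5)·(-0.5) + (0.5)·(0.5) + (0.5)·(0.5) + (0.5)·(0.5) + (-3.5)·(-3.5)) / 5 = 19.5/5 = 3.9
  s[A,B] = ((2.5)·(3.1667) + (-0.5)·(-0.8333) + (0.5)·(-0.8333) + (0.5)·(-2.8333) + (0.5)·(-2.8333) + (-3.5)·(4.1667)) / 5 = -9.5/5 = -1.9
  s[A,C] = ((2.5)·(-2.6667) + (-0.5)·(0.3333) + (0.5)·(-1.6667) + (0.5)·(3.3333) + (0.5)·(0.3333) + (-3.5)·(0.3333)) / 5 = -7/5 = -1.4
  s[B,B] = ((3.1667)·(3.1667) + (-0.8333)·(-0.8333) + (-0.8333)·(-0.8333) + (-2.8333)·(-2.8333) + (-2.8333)·(-2.8333) + (4.1667)·(4.1667)) / 5 = 44.8333/5 = 8.9667
  s[B,C] = ((3.1667)·(-2.6667) + (-0.8333)·(0.3333) + (-0.8333)·(-1.6667) + (-2.8333)·(3.3333) + (-2.8333)·(0.3333) + (4.1667)·(0.3333)) / 5 = -16.3333/5 = -3.2667
  s[C,C] = ((-2.6667)·(-2.6667) + (0.3333)·(0.3333) + (-1.6667)·(-1.6667) + (3.3333)·(3.3333) + (0.3333)·(0.3333) + (0.3333)·(0.3333)) / 5 = 21.3333/5 = 4.2667
  Sample standard deviations s_i = √(s[i,i]):
  s(A) = √(3.9) = 1.9748
  s(B) = √(8.9667) = 2.9944
  s(C) = √(4.2667) = 2.0656

Step 3 — r_{ij} = s_{ij} / (s_i · s_j):
  r[A,A] = 1 (diagonal).
  r[A,B] = -1.9 / (1.9748 · 2.9944) = -1.9 / 5.9135 = -0.3213
  r[A,C] = -1.4 / (1.9748 · 2.0656) = -1.4 / 4.0792 = -0.3432
  r[B,B] = 1 (diagonal).
  r[B,C] = -3.2667 / (2.9944 · 2.0656) = -3.2667 / 6.1853 = -0.5281
  r[C,C] = 1 (diagonal).

R is symmetric with unit diagonal. Assembling:

R = [[1, -0.3213, -0.3432],
 [-0.3213, 1, -0.5281],
 [-0.3432, -0.5281, 1]]
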